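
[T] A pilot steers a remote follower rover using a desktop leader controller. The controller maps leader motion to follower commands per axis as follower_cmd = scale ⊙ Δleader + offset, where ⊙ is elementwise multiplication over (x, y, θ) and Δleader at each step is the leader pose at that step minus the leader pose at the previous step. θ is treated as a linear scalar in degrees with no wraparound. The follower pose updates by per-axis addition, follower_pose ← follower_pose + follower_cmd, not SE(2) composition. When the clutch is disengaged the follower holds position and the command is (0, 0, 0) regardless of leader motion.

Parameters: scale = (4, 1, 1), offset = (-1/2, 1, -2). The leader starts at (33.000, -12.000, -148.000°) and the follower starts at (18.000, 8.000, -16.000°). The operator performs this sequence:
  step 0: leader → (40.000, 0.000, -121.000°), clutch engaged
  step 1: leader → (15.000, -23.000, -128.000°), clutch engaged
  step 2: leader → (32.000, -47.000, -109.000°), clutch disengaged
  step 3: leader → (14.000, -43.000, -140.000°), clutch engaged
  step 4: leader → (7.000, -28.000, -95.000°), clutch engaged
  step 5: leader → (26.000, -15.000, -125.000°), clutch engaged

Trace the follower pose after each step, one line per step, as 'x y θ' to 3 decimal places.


step 0: Δleader=(7.000, 12.000, 27.000°), engaged; cmd=(27.500, 13.000, 25.000°) → follower=(45.500, 21.000, 9.000°)
step 1: Δleader=(-25.000, -23.000, -7.000°), engaged; cmd=(-100.500, -22.000, -9.000°) → follower=(-55.000, -1.000, 0.000°)
step 2: Δleader=(17.000, -24.000, 19.000°), disengaged; cmd=(0,0,0) → follower holds at (-55.000, -1.000, 0.000°)
step 3: Δleader=(-18.000, 4.000, -31.000°), engaged; cmd=(-72.500, 5.000, -33.000°) → follower=(-127.500, 4.000, -33.000°)
step 4: Δleader=(-7.000, 15.000, 45.000°), engaged; cmd=(-28.500, 16.000, 43.000°) → follower=(-156.000, 20.000, 10.000°)
step 5: Δleader=(19.000, 13.000, -30.000°), engaged; cmd=(75.500, 14.000, -32.000°) → follower=(-80.500, 34.000, -22.000°)

45.500 21.000 9.000
-55.000 -1.000 0.000
-55.000 -1.000 0.000
-127.500 4.000 -33.000
-156.000 20.000 10.000
-80.500 34.000 -22.000


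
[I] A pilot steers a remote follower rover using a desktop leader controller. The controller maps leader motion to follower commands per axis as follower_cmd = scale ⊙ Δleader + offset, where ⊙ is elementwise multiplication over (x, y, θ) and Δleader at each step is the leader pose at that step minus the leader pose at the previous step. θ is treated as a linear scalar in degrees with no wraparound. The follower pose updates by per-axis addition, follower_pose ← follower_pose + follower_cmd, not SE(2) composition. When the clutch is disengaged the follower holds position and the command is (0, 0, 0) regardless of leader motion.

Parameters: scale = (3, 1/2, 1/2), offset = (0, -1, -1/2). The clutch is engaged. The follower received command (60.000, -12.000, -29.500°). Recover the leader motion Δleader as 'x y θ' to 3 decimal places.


20.000 -22.000 -58.000

axis x: (60.000 − 0) / (3) = 20.000
axis y: (-12.000 − -1) / (1/2) = -22.000
axis θ: (-29.500 − -1/2) / (1/2) = -58.000


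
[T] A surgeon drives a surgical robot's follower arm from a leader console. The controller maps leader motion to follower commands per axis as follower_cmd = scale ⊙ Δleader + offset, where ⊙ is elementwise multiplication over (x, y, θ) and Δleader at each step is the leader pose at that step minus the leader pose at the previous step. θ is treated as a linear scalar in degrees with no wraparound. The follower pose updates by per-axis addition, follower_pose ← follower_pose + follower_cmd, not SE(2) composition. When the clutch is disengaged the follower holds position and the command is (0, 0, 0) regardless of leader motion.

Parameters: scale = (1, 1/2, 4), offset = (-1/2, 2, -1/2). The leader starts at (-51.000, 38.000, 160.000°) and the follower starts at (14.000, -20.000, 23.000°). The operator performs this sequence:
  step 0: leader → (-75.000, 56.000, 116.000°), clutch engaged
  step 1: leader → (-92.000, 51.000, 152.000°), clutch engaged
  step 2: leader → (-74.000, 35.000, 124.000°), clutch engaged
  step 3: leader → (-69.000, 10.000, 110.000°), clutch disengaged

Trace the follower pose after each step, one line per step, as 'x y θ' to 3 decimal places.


step 0: Δleader=(-24.000, 18.000, -44.000°), engaged; cmd=(-24.500, 11.000, -176.500°) → follower=(-10.500, -9.000, -153.500°)
step 1: Δleader=(-17.000, -5.000, 36.000°), engaged; cmd=(-17.500, -0.500, 143.500°) → follower=(-28.000, -9.500, -10.000°)
step 2: Δleader=(18.000, -16.000, -28.000°), engaged; cmd=(17.500, -6.000, -112.500°) → follower=(-10.500, -15.500, -122.500°)
step 3: Δleader=(5.000, -25.000, -14.000°), disengaged; cmd=(0,0,0) → follower holds at (-10.500, -15.500, -122.500°)

-10.500 -9.000 -153.500
-28.000 -9.500 -10.000
-10.500 -15.500 -122.500
-10.500 -15.500 -122.500


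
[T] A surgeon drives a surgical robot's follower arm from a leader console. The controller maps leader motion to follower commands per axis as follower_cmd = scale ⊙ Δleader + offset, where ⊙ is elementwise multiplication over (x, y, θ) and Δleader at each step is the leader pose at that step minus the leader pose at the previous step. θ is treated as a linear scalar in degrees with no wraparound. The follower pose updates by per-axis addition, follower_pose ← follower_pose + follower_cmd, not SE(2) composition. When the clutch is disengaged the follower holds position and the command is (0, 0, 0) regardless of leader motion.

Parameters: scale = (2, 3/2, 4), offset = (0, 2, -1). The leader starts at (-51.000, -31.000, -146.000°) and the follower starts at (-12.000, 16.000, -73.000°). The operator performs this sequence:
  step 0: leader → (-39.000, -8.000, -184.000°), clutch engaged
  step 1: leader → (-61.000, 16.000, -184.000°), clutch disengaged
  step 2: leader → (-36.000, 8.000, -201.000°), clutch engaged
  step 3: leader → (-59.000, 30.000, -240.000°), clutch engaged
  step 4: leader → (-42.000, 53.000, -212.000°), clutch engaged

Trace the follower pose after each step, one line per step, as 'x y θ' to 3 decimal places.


step 0: Δleader=(12.000, 23.000, -38.000°), engaged; cmd=(24.000, 36.500, -153.000°) → follower=(12.000, 52.500, -226.000°)
step 1: Δleader=(-22.000, 24.000, 0.000°), disengaged; cmd=(0,0,0) → follower holds at (12.000, 52.500, -226.000°)
step 2: Δleader=(25.000, -8.000, -17.000°), engaged; cmd=(50.000, -10.000, -69.000°) → follower=(62.000, 42.500, -295.000°)
step 3: Δleader=(-23.000, 22.000, -39.000°), engaged; cmd=(-46.000, 35.000, -157.000°) → follower=(16.000, 77.500, -452.000°)
step 4: Δleader=(17.000, 23.000, 28.000°), engaged; cmd=(34.000, 36.500, 111.000°) → follower=(50.000, 114.000, -341.000°)

12.000 52.500 -226.000
12.000 52.500 -226.000
62.000 42.500 -295.000
16.000 77.500 -452.000
50.000 114.000 -341.000


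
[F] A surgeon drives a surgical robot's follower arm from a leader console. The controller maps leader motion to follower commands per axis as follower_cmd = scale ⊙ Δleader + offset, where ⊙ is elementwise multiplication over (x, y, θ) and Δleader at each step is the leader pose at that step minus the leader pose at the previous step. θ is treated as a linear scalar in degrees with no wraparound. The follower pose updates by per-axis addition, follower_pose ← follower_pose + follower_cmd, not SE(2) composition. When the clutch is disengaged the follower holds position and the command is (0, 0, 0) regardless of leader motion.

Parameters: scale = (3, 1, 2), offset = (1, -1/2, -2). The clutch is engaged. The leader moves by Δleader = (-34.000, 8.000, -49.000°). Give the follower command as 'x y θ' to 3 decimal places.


-101.000 7.500 -100.000

axis x: 3·-34.000 + 1 = -101.000
axis y: 1·8.000 + -1/2 = 7.500
axis θ: 2·-49.000 + -2 = -100.000


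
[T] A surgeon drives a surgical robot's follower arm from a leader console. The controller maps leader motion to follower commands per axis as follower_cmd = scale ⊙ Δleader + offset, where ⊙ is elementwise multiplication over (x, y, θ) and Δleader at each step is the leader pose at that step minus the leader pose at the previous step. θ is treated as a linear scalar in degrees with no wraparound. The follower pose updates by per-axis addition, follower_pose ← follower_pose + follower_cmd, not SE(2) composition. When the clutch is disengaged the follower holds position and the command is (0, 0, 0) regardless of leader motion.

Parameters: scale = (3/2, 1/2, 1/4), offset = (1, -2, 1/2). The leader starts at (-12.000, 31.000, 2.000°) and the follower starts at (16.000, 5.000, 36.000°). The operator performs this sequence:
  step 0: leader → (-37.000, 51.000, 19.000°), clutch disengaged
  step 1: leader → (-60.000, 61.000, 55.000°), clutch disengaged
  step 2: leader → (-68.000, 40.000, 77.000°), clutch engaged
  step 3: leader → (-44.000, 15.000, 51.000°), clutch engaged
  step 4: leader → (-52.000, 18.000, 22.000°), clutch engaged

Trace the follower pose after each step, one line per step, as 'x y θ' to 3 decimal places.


16.000 5.000 36.000
16.000 5.000 36.000
5.000 -7.500 42.000
42.000 -22.000 36.000
31.000 -22.500 29.250

step 0: Δleader=(-25.000, 20.000, 17.000°), disengaged; cmd=(0,0,0) → follower holds at (16.000, 5.000, 36.000°)
step 1: Δleader=(-23.000, 10.000, 36.000°), disengaged; cmd=(0,0,0) → follower holds at (16.000, 5.000, 36.000°)
step 2: Δleader=(-8.000, -21.000, 22.000°), engaged; cmd=(-11.000, -12.500, 6.000°) → follower=(5.000, -7.500, 42.000°)
step 3: Δleader=(24.000, -25.000, -26.000°), engaged; cmd=(37.000, -14.500, -6.000°) → follower=(42.000, -22.000, 36.000°)
step 4: Δleader=(-8.000, 3.000, -29.000°), engaged; cmd=(-11.000, -0.500, -6.750°) → follower=(31.000, -22.500, 29.250°)


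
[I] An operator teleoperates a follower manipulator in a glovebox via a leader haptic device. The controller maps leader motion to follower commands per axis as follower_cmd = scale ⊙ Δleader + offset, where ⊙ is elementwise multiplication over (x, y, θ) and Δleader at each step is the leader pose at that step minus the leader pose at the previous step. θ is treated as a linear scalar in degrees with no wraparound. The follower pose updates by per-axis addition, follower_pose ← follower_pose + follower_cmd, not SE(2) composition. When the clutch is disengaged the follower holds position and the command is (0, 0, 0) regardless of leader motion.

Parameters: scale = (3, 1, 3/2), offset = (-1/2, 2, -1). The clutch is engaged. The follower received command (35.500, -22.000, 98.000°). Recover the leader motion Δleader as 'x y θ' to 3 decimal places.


axis x: (35.500 − -1/2) / (3) = 12.000
axis y: (-22.000 − 2) / (1) = -24.000
axis θ: (98.000 − -1) / (3/2) = 66.000

12.000 -24.000 66.000


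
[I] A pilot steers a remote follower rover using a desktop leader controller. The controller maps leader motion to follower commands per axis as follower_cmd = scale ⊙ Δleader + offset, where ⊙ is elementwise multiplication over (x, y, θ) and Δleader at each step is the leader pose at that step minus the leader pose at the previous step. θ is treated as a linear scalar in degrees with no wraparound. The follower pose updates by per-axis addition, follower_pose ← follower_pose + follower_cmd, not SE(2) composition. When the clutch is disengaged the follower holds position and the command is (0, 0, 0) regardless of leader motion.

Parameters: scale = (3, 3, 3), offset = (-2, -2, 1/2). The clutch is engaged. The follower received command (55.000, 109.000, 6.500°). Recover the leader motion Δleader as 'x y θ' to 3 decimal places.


axis x: (55.000 − -2) / (3) = 19.000
axis y: (109.000 − -2) / (3) = 37.000
axis θ: (6.500 − 1/2) / (3) = 2.000

19.000 37.000 2.000


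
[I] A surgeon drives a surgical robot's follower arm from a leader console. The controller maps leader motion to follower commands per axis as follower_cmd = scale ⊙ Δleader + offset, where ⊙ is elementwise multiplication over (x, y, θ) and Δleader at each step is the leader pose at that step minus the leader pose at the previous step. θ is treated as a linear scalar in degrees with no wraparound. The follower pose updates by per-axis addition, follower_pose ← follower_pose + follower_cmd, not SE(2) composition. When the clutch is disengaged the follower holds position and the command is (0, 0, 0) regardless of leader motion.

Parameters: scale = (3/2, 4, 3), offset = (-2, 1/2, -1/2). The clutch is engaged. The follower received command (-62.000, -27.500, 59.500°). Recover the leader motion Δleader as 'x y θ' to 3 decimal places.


-40.000 -7.000 20.000

axis x: (-62.000 − -2) / (3/2) = -40.000
axis y: (-27.500 − 1/2) / (4) = -7.000
axis θ: (59.500 − -1/2) / (3) = 20.000


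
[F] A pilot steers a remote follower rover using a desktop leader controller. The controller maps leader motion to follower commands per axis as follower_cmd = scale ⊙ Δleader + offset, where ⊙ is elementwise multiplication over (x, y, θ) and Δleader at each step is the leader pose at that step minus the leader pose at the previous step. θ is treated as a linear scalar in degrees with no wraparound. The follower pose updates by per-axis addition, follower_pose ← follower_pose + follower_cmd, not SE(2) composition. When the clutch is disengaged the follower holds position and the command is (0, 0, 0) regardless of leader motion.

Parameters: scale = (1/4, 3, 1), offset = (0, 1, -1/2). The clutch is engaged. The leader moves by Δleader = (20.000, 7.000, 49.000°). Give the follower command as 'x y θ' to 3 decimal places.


5.000 22.000 48.500

axis x: 1/4·20.000 + 0 = 5.000
axis y: 3·7.000 + 1 = 22.000
axis θ: 1·49.000 + -1/2 = 48.500


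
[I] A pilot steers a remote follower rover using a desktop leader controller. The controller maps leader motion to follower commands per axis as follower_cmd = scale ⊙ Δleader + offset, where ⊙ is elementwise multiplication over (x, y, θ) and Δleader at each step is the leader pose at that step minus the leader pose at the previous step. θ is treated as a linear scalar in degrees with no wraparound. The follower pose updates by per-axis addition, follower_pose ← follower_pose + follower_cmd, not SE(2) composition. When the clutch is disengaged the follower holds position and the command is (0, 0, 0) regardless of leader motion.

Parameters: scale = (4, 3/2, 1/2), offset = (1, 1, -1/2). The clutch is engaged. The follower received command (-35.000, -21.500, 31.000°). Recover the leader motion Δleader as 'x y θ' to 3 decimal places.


-9.000 -15.000 63.000

axis x: (-35.000 − 1) / (4) = -9.000
axis y: (-21.500 − 1) / (3/2) = -15.000
axis θ: (31.000 − -1/2) / (1/2) = 63.000


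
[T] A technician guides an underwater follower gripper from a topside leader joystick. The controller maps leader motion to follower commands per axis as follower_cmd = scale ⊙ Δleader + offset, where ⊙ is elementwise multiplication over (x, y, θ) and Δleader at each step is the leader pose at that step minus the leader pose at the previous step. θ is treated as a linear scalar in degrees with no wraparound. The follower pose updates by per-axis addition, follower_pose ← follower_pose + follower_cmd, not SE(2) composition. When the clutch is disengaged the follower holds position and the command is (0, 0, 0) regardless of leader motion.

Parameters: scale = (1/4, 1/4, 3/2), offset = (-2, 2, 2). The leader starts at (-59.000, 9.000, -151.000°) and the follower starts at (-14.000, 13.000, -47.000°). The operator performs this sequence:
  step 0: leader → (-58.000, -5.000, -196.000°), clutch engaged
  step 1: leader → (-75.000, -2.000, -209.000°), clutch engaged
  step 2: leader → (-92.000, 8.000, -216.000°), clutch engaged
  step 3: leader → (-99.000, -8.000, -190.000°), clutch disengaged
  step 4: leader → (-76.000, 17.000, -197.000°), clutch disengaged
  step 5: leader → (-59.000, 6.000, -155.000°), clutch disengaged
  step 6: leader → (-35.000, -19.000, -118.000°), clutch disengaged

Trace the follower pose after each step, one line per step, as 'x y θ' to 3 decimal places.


step 0: Δleader=(1.000, -14.000, -45.000°), engaged; cmd=(-1.750, -1.500, -65.500°) → follower=(-15.750, 11.500, -112.500°)
step 1: Δleader=(-17.000, 3.000, -13.000°), engaged; cmd=(-6.250, 2.750, -17.500°) → follower=(-22.000, 14.250, -130.000°)
step 2: Δleader=(-17.000, 10.000, -7.000°), engaged; cmd=(-6.250, 4.500, -8.500°) → follower=(-28.250, 18.750, -138.500°)
step 3: Δleader=(-7.000, -16.000, 26.000°), disengaged; cmd=(0,0,0) → follower holds at (-28.250, 18.750, -138.500°)
step 4: Δleader=(23.000, 25.000, -7.000°), disengaged; cmd=(0,0,0) → follower holds at (-28.250, 18.750, -138.500°)
step 5: Δleader=(17.000, -11.000, 42.000°), disengaged; cmd=(0,0,0) → follower holds at (-28.250, 18.750, -138.500°)
step 6: Δleader=(24.000, -25.000, 37.000°), disengaged; cmd=(0,0,0) → follower holds at (-28.250, 18.750, -138.500°)

-15.750 11.500 -112.500
-22.000 14.250 -130.000
-28.250 18.750 -138.500
-28.250 18.750 -138.500
-28.250 18.750 -138.500
-28.250 18.750 -138.500
-28.250 18.750 -138.500


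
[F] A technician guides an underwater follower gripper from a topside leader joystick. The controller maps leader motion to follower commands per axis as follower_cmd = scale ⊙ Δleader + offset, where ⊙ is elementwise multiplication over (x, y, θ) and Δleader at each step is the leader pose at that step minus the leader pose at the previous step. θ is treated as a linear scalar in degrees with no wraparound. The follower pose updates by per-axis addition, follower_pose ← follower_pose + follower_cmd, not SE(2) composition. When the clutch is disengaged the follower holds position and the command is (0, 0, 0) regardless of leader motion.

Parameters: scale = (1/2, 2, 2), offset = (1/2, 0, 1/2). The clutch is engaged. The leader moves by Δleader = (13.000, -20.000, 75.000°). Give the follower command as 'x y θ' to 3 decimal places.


axis x: 1/2·13.000 + 1/2 = 7.000
axis y: 2·-20.000 + 0 = -40.000
axis θ: 2·75.000 + 1/2 = 150.500

7.000 -40.000 150.500


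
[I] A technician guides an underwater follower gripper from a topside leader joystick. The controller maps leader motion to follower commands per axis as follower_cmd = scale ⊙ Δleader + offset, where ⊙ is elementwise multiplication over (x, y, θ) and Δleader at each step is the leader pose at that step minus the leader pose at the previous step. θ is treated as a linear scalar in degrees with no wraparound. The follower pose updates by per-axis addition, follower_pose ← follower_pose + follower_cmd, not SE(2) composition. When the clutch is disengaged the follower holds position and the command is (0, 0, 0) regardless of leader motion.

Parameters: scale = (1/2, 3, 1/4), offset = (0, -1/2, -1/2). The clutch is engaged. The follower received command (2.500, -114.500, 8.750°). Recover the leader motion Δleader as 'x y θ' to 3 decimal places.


axis x: (2.500 − 0) / (1/2) = 5.000
axis y: (-114.500 − -1/2) / (3) = -38.000
axis θ: (8.750 − -1/2) / (1/4) = 37.000

5.000 -38.000 37.000


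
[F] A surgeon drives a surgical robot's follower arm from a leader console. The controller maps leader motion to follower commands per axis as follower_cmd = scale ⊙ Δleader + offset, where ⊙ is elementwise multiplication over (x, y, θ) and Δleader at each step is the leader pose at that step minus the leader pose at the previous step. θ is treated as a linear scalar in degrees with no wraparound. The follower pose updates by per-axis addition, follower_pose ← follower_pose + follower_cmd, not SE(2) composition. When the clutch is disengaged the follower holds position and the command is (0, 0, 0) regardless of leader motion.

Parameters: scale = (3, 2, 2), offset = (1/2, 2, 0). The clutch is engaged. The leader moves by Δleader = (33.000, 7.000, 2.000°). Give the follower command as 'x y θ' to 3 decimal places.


axis x: 3·33.000 + 1/2 = 99.500
axis y: 2·7.000 + 2 = 16.000
axis θ: 2·2.000 + 0 = 4.000

99.500 16.000 4.000


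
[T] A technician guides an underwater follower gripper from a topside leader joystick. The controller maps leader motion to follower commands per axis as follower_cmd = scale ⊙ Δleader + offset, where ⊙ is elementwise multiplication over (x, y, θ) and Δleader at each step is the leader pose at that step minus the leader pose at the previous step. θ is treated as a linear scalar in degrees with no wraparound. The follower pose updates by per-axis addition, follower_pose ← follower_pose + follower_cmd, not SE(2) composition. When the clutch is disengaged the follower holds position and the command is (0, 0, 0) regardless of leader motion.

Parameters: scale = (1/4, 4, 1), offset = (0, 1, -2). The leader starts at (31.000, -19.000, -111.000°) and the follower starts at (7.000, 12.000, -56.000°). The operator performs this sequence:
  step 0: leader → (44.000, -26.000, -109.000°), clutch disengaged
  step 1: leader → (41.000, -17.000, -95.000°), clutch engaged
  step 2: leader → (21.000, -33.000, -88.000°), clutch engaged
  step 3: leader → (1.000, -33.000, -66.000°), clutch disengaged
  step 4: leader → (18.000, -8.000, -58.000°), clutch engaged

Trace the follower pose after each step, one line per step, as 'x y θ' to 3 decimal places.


step 0: Δleader=(13.000, -7.000, 2.000°), disengaged; cmd=(0,0,0) → follower holds at (7.000, 12.000, -56.000°)
step 1: Δleader=(-3.000, 9.000, 14.000°), engaged; cmd=(-0.750, 37.000, 12.000°) → follower=(6.250, 49.000, -44.000°)
step 2: Δleader=(-20.000, -16.000, 7.000°), engaged; cmd=(-5.000, -63.000, 5.000°) → follower=(1.250, -14.000, -39.000°)
step 3: Δleader=(-20.000, 0.000, 22.000°), disengaged; cmd=(0,0,0) → follower holds at (1.250, -14.000, -39.000°)
step 4: Δleader=(17.000, 25.000, 8.000°), engaged; cmd=(4.250, 101.000, 6.000°) → follower=(5.500, 87.000, -33.000°)

7.000 12.000 -56.000
6.250 49.000 -44.000
1.250 -14.000 -39.000
1.250 -14.000 -39.000
5.500 87.000 -33.000


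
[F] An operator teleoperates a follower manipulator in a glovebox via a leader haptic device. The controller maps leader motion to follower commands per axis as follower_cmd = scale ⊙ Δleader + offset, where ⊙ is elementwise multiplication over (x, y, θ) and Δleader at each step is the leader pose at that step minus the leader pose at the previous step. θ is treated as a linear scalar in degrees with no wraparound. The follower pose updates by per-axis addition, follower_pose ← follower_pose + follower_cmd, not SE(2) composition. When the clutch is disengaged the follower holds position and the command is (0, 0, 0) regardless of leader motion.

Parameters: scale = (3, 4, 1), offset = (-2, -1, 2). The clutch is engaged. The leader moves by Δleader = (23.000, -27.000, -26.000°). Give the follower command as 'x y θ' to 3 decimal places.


axis x: 3·23.000 + -2 = 67.000
axis y: 4·-27.000 + -1 = -109.000
axis θ: 1·-26.000 + 2 = -24.000

67.000 -109.000 -24.000


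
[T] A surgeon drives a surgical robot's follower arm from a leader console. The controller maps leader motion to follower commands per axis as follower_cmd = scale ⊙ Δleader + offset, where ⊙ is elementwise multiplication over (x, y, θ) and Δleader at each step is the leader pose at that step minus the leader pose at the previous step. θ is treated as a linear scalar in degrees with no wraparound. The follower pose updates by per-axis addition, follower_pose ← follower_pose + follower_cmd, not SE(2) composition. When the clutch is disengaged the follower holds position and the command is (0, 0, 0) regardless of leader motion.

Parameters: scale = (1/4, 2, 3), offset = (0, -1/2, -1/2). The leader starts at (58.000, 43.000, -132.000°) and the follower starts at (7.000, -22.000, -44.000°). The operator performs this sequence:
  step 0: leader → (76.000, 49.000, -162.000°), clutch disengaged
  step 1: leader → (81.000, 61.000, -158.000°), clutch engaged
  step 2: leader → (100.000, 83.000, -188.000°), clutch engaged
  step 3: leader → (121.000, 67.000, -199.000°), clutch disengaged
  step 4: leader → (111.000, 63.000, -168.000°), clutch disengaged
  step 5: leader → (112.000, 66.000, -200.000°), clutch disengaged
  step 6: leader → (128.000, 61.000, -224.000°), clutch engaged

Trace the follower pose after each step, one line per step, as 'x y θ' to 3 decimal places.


step 0: Δleader=(18.000, 6.000, -30.000°), disengaged; cmd=(0,0,0) → follower holds at (7.000, -22.000, -44.000°)
step 1: Δleader=(5.000, 12.000, 4.000°), engaged; cmd=(1.250, 23.500, 11.500°) → follower=(8.250, 1.500, -32.500°)
step 2: Δleader=(19.000, 22.000, -30.000°), engaged; cmd=(4.750, 43.500, -90.500°) → follower=(13.000, 45.000, -123.000°)
step 3: Δleader=(21.000, -16.000, -11.000°), disengaged; cmd=(0,0,0) → follower holds at (13.000, 45.000, -123.000°)
step 4: Δleader=(-10.000, -4.000, 31.000°), disengaged; cmd=(0,0,0) → follower holds at (13.000, 45.000, -123.000°)
step 5: Δleader=(1.000, 3.000, -32.000°), disengaged; cmd=(0,0,0) → follower holds at (13.000, 45.000, -123.000°)
step 6: Δleader=(16.000, -5.000, -24.000°), engaged; cmd=(4.000, -10.500, -72.500°) → follower=(17.000, 34.500, -195.500°)

7.000 -22.000 -44.000
8.250 1.500 -32.500
13.000 45.000 -123.000
13.000 45.000 -123.000
13.000 45.000 -123.000
13.000 45.000 -123.000
17.000 34.500 -195.500


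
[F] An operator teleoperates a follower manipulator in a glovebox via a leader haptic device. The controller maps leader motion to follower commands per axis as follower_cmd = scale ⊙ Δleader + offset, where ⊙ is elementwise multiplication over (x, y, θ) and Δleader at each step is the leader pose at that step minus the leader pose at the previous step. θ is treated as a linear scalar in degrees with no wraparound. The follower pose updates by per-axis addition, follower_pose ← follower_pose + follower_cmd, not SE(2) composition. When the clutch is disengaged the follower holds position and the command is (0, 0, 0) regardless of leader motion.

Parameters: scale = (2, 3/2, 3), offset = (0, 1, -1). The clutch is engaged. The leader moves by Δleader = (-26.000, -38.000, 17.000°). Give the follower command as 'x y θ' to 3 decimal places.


-52.000 -56.000 50.000

axis x: 2·-26.000 + 0 = -52.000
axis y: 3/2·-38.000 + 1 = -56.000
axis θ: 3·17.000 + -1 = 50.000


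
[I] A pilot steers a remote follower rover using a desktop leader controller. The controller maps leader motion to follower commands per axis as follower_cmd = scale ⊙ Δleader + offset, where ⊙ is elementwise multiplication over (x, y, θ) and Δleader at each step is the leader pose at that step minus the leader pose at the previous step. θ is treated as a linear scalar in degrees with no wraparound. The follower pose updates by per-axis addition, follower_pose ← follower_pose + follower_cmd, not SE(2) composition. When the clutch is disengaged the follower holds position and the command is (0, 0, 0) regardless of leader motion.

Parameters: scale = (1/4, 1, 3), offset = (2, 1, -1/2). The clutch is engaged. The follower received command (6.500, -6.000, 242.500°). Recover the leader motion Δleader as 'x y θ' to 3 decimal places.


18.000 -7.000 81.000

axis x: (6.500 − 2) / (1/4) = 18.000
axis y: (-6.000 − 1) / (1) = -7.000
axis θ: (242.500 − -1/2) / (3) = 81.000


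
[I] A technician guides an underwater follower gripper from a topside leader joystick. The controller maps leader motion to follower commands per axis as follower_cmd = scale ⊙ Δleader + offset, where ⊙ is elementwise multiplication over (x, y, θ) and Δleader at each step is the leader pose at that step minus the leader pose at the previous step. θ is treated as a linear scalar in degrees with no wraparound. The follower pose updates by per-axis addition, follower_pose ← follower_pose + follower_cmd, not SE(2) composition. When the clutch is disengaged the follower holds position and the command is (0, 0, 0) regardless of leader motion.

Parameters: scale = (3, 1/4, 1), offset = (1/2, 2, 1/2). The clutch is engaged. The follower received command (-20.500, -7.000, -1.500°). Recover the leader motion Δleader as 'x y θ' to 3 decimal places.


axis x: (-20.500 − 1/2) / (3) = -7.000
axis y: (-7.000 − 2) / (1/4) = -36.000
axis θ: (-1.500 − 1/2) / (1) = -2.000

-7.000 -36.000 -2.000


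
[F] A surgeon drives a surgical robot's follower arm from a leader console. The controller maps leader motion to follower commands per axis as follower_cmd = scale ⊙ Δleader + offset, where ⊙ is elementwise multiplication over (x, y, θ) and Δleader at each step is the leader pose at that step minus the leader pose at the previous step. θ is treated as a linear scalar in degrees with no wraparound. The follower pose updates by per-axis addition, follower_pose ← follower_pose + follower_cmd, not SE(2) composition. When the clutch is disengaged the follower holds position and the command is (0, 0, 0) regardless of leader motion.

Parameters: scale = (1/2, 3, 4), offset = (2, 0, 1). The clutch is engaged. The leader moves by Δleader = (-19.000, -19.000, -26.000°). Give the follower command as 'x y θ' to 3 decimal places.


-7.500 -57.000 -103.000

axis x: 1/2·-19.000 + 2 = -7.500
axis y: 3·-19.000 + 0 = -57.000
axis θ: 4·-26.000 + 1 = -103.000


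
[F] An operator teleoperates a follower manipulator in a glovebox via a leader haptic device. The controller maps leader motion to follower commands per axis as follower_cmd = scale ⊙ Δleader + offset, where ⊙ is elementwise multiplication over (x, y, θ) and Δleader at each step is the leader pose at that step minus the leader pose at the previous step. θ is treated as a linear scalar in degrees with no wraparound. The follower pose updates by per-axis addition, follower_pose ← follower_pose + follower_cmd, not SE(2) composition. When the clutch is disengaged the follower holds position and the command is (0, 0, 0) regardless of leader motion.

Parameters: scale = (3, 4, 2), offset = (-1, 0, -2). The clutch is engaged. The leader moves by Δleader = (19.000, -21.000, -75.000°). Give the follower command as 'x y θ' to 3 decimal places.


56.000 -84.000 -152.000

axis x: 3·19.000 + -1 = 56.000
axis y: 4·-21.000 + 0 = -84.000
axis θ: 2·-75.000 + -2 = -152.000


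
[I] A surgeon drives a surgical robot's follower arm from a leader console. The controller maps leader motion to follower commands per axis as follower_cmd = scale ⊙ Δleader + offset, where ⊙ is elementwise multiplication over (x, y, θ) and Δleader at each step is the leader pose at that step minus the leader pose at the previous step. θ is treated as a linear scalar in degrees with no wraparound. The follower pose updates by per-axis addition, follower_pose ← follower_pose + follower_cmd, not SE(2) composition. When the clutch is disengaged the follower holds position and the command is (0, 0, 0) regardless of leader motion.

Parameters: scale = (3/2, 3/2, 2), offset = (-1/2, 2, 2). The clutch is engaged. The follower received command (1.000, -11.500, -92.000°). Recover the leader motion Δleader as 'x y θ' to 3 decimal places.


1.000 -9.000 -47.000

axis x: (1.000 − -1/2) / (3/2) = 1.000
axis y: (-11.500 − 2) / (3/2) = -9.000
axis θ: (-92.000 − 2) / (2) = -47.000


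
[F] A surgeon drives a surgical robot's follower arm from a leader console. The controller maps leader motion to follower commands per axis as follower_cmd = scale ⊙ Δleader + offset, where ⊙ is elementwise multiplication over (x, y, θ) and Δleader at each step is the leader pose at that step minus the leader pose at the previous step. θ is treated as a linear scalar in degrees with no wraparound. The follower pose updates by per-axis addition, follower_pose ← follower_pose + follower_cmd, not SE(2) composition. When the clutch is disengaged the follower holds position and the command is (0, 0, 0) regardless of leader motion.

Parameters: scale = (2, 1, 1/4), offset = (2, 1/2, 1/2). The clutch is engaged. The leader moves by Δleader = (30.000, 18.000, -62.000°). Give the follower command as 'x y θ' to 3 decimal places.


axis x: 2·30.000 + 2 = 62.000
axis y: 1·18.000 + 1/2 = 18.500
axis θ: 1/4·-62.000 + 1/2 = -15.000

62.000 18.500 -15.000


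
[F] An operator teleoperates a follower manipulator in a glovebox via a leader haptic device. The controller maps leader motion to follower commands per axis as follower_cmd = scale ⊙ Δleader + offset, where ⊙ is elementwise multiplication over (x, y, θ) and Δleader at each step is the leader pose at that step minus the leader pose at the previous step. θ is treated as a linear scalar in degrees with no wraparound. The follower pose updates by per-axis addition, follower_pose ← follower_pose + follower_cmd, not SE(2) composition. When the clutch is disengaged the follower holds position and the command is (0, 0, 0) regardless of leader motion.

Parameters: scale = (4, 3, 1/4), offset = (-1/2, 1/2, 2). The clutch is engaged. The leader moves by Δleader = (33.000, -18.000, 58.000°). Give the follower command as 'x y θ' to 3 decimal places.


axis x: 4·33.000 + -1/2 = 131.500
axis y: 3·-18.000 + 1/2 = -53.500
axis θ: 1/4·58.000 + 2 = 16.500

131.500 -53.500 16.500


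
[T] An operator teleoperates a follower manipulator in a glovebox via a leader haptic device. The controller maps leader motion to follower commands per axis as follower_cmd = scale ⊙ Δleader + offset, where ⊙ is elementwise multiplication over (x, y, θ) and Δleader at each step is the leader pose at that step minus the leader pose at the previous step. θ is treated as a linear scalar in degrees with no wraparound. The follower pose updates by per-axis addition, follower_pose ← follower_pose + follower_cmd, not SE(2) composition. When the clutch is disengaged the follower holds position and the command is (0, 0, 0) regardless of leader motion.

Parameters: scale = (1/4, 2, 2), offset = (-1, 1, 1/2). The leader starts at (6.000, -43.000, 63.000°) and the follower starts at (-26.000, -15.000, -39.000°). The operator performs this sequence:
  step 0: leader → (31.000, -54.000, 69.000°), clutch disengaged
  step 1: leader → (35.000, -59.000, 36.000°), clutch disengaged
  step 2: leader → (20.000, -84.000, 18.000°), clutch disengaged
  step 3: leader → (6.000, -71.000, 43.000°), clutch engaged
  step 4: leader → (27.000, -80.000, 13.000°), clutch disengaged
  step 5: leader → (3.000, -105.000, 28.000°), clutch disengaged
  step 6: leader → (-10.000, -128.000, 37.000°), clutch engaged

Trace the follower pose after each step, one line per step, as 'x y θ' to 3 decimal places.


-26.000 -15.000 -39.000
-26.000 -15.000 -39.000
-26.000 -15.000 -39.000
-30.500 12.000 11.500
-30.500 12.000 11.500
-30.500 12.000 11.500
-34.750 -33.000 30.000

step 0: Δleader=(25.000, -11.000, 6.000°), disengaged; cmd=(0,0,0) → follower holds at (-26.000, -15.000, -39.000°)
step 1: Δleader=(4.000, -5.000, -33.000°), disengaged; cmd=(0,0,0) → follower holds at (-26.000, -15.000, -39.000°)
step 2: Δleader=(-15.000, -25.000, -18.000°), disengaged; cmd=(0,0,0) → follower holds at (-26.000, -15.000, -39.000°)
step 3: Δleader=(-14.000, 13.000, 25.000°), engaged; cmd=(-4.500, 27.000, 50.500°) → follower=(-30.500, 12.000, 11.500°)
step 4: Δleader=(21.000, -9.000, -30.000°), disengaged; cmd=(0,0,0) → follower holds at (-30.500, 12.000, 11.500°)
step 5: Δleader=(-24.000, -25.000, 15.000°), disengaged; cmd=(0,0,0) → follower holds at (-30.500, 12.000, 11.500°)
step 6: Δleader=(-13.000, -23.000, 9.000°), engaged; cmd=(-4.250, -45.000, 18.500°) → follower=(-34.750, -33.000, 30.000°)


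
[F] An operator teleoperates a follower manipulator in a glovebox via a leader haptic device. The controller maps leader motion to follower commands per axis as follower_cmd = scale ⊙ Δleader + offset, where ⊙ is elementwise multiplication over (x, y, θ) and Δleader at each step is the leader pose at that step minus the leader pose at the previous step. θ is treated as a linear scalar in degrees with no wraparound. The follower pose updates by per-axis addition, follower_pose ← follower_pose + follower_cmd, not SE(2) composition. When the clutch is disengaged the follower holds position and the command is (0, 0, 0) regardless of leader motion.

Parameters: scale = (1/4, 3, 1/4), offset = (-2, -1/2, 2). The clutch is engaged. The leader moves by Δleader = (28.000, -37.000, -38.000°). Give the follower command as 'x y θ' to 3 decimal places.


axis x: 1/4·28.000 + -2 = 5.000
axis y: 3·-37.000 + -1/2 = -111.500
axis θ: 1/4·-38.000 + 2 = -7.500

5.000 -111.500 -7.500


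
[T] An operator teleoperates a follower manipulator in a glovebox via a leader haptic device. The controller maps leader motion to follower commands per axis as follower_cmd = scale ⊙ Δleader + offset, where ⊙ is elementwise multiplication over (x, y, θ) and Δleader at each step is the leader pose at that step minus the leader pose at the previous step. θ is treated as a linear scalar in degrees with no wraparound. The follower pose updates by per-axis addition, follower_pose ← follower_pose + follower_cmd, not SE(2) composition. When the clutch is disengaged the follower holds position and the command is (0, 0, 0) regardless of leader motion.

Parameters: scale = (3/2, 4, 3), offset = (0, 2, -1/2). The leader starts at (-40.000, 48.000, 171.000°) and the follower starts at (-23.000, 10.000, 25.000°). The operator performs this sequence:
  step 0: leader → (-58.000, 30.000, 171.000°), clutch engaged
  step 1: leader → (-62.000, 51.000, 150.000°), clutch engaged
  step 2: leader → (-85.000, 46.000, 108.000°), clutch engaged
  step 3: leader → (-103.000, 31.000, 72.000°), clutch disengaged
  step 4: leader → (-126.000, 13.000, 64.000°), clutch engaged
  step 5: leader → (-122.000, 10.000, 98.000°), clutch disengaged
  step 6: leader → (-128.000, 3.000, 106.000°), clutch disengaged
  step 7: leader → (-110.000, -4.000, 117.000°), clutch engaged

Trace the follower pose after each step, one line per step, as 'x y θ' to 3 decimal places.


-50.000 -60.000 24.500
-56.000 26.000 -39.000
-90.500 8.000 -165.500
-90.500 8.000 -165.500
-125.000 -62.000 -190.000
-125.000 -62.000 -190.000
-125.000 -62.000 -190.000
-98.000 -88.000 -157.500

step 0: Δleader=(-18.000, -18.000, 0.000°), engaged; cmd=(-27.000, -70.000, -0.500°) → follower=(-50.000, -60.000, 24.500°)
step 1: Δleader=(-4.000, 21.000, -21.000°), engaged; cmd=(-6.000, 86.000, -63.500°) → follower=(-56.000, 26.000, -39.000°)
step 2: Δleader=(-23.000, -5.000, -42.000°), engaged; cmd=(-34.500, -18.000, -126.500°) → follower=(-90.500, 8.000, -165.500°)
step 3: Δleader=(-18.000, -15.000, -36.000°), disengaged; cmd=(0,0,0) → follower holds at (-90.500, 8.000, -165.500°)
step 4: Δleader=(-23.000, -18.000, -8.000°), engaged; cmd=(-34.500, -70.000, -24.500°) → follower=(-125.000, -62.000, -190.000°)
step 5: Δleader=(4.000, -3.000, 34.000°), disengaged; cmd=(0,0,0) → follower holds at (-125.000, -62.000, -190.000°)
step 6: Δleader=(-6.000, -7.000, 8.000°), disengaged; cmd=(0,0,0) → follower holds at (-125.000, -62.000, -190.000°)
step 7: Δleader=(18.000, -7.000, 11.000°), engaged; cmd=(27.000, -26.000, 32.500°) → follower=(-98.000, -88.000, -157.500°)


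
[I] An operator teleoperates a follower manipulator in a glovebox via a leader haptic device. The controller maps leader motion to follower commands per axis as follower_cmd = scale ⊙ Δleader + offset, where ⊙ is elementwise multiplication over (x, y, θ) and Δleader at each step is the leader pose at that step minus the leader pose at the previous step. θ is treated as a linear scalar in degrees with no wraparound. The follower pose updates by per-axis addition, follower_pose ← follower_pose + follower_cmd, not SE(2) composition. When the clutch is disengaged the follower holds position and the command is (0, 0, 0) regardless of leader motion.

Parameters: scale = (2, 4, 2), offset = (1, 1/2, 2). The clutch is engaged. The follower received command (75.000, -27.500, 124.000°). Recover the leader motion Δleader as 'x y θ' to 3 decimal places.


axis x: (75.000 − 1) / (2) = 37.000
axis y: (-27.500 − 1/2) / (4) = -7.000
axis θ: (124.000 − 2) / (2) = 61.000

37.000 -7.000 61.000
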